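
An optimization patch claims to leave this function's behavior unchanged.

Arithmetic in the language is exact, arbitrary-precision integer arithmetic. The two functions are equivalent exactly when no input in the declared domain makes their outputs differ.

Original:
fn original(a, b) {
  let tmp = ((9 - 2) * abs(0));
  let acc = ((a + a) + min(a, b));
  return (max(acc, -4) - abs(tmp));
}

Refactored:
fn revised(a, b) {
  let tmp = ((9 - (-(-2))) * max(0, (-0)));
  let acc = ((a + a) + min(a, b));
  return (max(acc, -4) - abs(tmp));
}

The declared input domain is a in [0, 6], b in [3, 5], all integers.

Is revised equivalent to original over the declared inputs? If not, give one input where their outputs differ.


This is a faithful refactor — min/max/abs usage differs; constant usage differs, but the computed results match everywhere.
Tracing a=5, b=5: original: tmp = 0; acc = 15; return 15 | revised: tmp = 0; acc = 15; return 15 — matching result 15.
An exhaustive pass over the 21 declared inputs shows identical outputs.
verdict: equivalent


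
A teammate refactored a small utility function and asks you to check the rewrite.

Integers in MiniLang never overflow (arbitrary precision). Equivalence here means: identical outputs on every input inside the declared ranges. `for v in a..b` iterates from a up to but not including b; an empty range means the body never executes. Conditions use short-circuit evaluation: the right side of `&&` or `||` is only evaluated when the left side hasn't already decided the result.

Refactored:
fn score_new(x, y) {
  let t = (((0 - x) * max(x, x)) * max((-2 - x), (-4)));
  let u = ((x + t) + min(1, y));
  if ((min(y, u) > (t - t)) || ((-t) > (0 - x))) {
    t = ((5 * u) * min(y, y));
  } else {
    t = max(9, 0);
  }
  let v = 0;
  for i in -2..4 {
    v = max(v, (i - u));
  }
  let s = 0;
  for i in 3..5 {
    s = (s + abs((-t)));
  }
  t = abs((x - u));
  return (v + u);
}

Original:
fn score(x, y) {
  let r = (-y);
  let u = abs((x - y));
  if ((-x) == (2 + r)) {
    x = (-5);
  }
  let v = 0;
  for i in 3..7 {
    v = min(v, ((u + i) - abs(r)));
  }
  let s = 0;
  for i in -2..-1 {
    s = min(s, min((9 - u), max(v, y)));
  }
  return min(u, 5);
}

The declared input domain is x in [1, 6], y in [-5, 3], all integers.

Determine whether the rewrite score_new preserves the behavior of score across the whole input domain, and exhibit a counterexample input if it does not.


There is a counterexample at x=1, y=-5: 5 on one side, 3 on the other.
score: r = 5; u = 6; ((-x) == (2 + r)) -> false; v = 0; [i=3]; v = 0; [i=4]; v = 0; [i=5]; v = 0; [i=6]; v = 0; s = 0; [i=-2]; s = 0; return 5
score_new: t = 3; u = -1; ((min(y, u) > (t - t)) || ((-t) > (0 - x))) -> false; t = 9; v = 0; [i=-2]; v = 0; [i=-1]; v = 0; [i=0]; v = 1; [i=1]; v = 2; [i=2]; v = 3; [i=3]; v = 4; s = 0; [i=3]; s = 9; [i=4]; s = 18; t = 2; return 3
verdict: not equivalent; witness: x=1, y=-5


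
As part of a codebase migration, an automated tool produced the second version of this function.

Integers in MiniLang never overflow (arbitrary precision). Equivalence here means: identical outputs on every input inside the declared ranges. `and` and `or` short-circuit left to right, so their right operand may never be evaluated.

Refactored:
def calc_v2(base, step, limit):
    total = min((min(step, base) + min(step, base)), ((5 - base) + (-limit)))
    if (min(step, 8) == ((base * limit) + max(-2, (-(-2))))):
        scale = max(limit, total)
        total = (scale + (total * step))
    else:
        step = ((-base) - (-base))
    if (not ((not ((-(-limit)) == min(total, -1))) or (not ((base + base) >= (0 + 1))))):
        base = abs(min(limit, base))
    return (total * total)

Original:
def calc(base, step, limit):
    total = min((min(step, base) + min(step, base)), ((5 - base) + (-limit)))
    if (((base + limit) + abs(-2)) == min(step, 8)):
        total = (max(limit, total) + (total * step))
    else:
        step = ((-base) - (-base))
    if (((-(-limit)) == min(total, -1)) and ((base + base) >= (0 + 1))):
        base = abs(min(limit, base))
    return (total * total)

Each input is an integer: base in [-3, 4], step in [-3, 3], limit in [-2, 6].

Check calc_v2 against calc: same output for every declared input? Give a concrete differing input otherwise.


On input base=-3, step=-3, limit=-2, calc returns 256 while calc_v2 returns 36.
verdict: not equivalent; witness: base=-3, step=-3, limit=-2


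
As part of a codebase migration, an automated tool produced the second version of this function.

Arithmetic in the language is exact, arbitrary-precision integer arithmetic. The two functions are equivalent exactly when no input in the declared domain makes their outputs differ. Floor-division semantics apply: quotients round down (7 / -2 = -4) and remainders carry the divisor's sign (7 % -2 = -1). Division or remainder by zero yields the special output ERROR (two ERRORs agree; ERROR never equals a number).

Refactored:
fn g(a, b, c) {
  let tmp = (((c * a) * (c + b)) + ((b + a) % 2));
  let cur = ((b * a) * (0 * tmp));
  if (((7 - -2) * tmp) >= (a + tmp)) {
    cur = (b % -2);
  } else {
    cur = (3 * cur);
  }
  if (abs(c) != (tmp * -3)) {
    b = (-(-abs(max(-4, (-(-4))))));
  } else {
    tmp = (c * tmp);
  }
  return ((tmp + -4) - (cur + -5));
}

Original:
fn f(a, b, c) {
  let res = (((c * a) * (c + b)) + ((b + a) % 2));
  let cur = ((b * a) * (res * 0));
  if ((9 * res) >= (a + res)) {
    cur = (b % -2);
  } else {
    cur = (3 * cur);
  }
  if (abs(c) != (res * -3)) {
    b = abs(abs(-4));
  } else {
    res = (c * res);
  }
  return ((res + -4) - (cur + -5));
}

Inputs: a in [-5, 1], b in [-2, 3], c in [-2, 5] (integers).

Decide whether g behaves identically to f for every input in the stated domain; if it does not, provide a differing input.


This is a faithful refactor — min/max/abs usage differs, arithmetic usage differs, local variable names differ, constant usage differs, but the computed results match everywhere.
One worked example (a=-5, b=2, c=2) — f: res := -39 | cur := 0 | ((9 * res) >= (a + res)): false | cur := 0 | (abs(c) != (res * -3)): true | b := 4 | result -38; g: tmp := -39 | cur := 0 | (((7 - -2) * tmp) >= (a + tmp)): false | cur := 0 | (abs(c) != (tmp * -3)): true | b := 4 | result -38; agreement on -38.
Every one of the 336 inputs gives matching results.
verdict: equivalent


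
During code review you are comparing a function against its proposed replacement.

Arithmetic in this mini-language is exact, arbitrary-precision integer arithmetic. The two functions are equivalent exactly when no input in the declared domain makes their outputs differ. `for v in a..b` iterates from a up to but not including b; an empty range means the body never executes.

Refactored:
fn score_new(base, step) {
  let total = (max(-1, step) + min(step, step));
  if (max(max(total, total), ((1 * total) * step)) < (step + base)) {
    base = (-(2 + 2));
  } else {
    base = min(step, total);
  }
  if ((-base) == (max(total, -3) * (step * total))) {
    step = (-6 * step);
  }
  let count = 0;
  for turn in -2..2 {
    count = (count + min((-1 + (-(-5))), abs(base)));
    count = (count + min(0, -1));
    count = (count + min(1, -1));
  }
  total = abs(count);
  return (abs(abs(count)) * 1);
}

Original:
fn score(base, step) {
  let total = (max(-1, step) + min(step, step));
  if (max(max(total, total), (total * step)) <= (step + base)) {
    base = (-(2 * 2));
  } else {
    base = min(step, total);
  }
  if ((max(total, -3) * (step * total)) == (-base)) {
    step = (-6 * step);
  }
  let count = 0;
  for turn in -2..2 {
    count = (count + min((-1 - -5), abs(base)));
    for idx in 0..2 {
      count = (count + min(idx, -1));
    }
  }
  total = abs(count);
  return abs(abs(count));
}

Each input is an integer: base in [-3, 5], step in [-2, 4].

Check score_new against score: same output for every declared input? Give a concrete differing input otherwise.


At base=1, step=1: score gives 8, score_new gives 4.
verdict: not equivalent; witness: base=1, step=1


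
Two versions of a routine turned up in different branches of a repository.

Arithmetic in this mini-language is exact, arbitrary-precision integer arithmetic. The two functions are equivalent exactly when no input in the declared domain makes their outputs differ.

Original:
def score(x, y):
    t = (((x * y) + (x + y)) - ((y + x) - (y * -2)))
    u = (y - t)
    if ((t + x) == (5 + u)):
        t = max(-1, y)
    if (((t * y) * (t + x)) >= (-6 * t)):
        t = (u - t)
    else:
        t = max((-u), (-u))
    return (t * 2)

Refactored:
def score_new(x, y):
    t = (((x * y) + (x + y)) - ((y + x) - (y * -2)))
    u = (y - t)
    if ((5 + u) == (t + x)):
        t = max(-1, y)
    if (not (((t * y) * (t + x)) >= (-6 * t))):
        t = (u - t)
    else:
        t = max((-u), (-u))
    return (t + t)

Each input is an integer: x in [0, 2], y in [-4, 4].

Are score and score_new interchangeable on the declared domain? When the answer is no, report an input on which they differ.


At x=0, y=-4: score gives 24, score_new gives -40.
verdict: not equivalent; witness: x=0, y=-4


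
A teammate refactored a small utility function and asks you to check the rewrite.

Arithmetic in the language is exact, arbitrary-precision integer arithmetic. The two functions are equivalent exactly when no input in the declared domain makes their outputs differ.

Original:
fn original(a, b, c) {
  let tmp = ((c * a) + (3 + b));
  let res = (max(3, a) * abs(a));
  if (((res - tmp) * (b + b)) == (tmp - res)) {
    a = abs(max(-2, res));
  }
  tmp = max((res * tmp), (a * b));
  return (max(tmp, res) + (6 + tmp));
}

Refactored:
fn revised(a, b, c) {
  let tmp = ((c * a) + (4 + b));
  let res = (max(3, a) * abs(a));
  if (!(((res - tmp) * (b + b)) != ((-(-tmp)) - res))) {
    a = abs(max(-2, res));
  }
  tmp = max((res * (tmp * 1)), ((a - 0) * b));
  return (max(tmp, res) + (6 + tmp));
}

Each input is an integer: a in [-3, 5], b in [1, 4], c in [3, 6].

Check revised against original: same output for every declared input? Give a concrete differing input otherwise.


Take a=-3, b=4, c=3.
original: tmp := -2 | res := 9 | (((res - tmp) * (b + b)) == (tmp - res)): false | tmp := -12 | result 3
revised: tmp := -1 | res := 9 | (!(((res - tmp) * (b + b)) != ((-(-tmp)) - res))): false | tmp := -9 | result 6
3 and 6 differ, so these are not the same function on this domain.
verdict: not equivalent; witness: a=-3, b=4, c=3


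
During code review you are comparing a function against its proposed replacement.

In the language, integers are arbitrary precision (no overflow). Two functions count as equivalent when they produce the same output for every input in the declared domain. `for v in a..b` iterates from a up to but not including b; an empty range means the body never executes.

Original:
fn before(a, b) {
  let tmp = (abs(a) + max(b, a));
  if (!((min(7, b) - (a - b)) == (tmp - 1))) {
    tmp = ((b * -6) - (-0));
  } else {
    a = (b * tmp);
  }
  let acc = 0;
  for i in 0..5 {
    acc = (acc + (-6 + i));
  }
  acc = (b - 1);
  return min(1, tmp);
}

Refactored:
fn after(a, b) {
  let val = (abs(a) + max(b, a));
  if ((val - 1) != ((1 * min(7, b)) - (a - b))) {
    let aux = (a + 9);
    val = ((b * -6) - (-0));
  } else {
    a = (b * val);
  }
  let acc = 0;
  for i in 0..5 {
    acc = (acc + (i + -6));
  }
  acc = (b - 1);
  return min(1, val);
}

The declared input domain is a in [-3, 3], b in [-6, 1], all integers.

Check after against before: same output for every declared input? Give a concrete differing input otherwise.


Reading the diff, among the changes: boolean connective usage differs, plus constant usage differs, plus statement counts differ, plus local variable names differ, plus arithmetic usage differs, plus comparison usage differs.
Spot check at a=2, b=0 — before: tmp=4, then (!((min(7, b) - (a - b)) == (tmp - 1))) is true, then tmp=0, then acc=0, then (i=0), then acc=-6, then (i=1), then acc=-11, then (i=2), then acc=-15, then (i=3), then acc=-18, then (i=4), then acc=-20, then acc=-1, then returns 0. after: val=4, then ((val - 1) != ((1 * min(7, b)) - (a - b))) is true, then aux=11, then val=0, then acc=0, then (i=0), then acc=-6, then (i=1), then acc=-11, then (i=2), then acc=-15, then (i=3), then acc=-18, then (i=4), then acc=-20, then acc=-1, then returns 0. Both give 0.
Every one of the 56 inputs gives matching results.
verdict: equivalent


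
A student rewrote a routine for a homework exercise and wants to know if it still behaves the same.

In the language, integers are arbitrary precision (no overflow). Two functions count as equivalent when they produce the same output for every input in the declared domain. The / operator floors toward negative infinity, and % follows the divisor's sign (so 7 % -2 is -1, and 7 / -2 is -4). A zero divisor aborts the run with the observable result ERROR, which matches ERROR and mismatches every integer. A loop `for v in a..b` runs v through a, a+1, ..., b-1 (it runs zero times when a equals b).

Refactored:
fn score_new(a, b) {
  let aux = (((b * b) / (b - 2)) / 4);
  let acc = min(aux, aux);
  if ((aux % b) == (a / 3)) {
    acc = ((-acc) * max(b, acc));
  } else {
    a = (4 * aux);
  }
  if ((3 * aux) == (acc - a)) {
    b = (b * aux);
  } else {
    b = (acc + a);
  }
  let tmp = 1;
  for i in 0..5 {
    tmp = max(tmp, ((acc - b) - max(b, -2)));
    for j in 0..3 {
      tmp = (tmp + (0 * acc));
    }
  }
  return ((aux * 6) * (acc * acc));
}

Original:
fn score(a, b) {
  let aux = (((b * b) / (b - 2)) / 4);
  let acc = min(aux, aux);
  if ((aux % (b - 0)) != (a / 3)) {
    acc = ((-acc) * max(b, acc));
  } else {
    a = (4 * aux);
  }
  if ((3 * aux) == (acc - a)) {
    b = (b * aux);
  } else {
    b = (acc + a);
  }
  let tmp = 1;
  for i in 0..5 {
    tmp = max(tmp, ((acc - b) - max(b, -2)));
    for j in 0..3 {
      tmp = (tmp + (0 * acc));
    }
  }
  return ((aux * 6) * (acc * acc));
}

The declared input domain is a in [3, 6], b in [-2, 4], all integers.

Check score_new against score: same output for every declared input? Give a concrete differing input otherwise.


Consider the input a=3, b=3.
score: aux = 2; acc = 2; ((aux % (b - 0)) != (a / 3)) -> true; acc = -6; ((3 * aux) == (acc - a)) -> false; b = -3; tmp = 1; [i=0]; tmp = 1; [j=0]; tmp = 1; [j=1]; tmp = 1; [j=2]; tmp = 1; [i=1]; tmp = 1; [j=0]; tmp = 1; [j=1]; tmp = 1; [j=2]; tmp = 1; [i=2]; tmp = 1; [j=0]; tmp = 1; [j=1]; tmp = 1; [j=2]; tmp = 1; [i=3]; tmp = 1; [j=0]; tmp = 1; [j=1]; tmp = 1; [j=2]; tmp = 1; [i=4]; tmp = 1; [j=0]; tmp = 1; [j=1]; tmp = 1; [j=2]; tmp = 1; return 432
score_new: aux = 2; acc = 2; ((aux % b) == (a / 3)) -> false; a = 8; ((3 * aux) == (acc - a)) -> false; b = 10; tmp = 1; [i=0]; tmp = 1; [j=0]; tmp = 1; [j=1]; tmp = 1; [j=2]; tmp = 1; [i=1]; tmp = 1; [j=0]; tmp = 1; [j=1]; tmp = 1; [j=2]; tmp = 1; [i=2]; tmp = 1; [j=0]; tmp = 1; [j=1]; tmp = 1; [j=2]; tmp = 1; [i=3]; tmp = 1; [j=0]; tmp = 1; [j=1]; tmp = 1; [j=2]; tmp = 1; [i=4]; tmp = 1; [j=0]; tmp = 1; [j=1]; tmp = 1; [j=2]; tmp = 1; return 48
432 against 48: the behavior changed.
verdict: not equivalent; witness: a=3, b=3


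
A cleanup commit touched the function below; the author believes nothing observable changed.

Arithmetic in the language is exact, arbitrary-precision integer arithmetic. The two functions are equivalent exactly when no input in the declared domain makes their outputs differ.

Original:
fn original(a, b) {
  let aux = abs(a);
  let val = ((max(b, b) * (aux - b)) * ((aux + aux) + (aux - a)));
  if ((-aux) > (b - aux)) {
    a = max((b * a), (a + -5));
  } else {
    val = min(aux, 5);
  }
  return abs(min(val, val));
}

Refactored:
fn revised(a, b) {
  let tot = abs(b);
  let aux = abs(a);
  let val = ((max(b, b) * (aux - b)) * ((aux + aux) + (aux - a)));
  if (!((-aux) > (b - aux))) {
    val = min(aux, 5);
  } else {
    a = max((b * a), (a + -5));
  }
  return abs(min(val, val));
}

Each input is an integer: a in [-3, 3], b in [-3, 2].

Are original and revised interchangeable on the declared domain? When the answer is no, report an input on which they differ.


Although local variable names differ, boolean connective usage differs, statement counts differ, min/max/abs usage differs, 42/42 inputs agree.
verdict: equivalent


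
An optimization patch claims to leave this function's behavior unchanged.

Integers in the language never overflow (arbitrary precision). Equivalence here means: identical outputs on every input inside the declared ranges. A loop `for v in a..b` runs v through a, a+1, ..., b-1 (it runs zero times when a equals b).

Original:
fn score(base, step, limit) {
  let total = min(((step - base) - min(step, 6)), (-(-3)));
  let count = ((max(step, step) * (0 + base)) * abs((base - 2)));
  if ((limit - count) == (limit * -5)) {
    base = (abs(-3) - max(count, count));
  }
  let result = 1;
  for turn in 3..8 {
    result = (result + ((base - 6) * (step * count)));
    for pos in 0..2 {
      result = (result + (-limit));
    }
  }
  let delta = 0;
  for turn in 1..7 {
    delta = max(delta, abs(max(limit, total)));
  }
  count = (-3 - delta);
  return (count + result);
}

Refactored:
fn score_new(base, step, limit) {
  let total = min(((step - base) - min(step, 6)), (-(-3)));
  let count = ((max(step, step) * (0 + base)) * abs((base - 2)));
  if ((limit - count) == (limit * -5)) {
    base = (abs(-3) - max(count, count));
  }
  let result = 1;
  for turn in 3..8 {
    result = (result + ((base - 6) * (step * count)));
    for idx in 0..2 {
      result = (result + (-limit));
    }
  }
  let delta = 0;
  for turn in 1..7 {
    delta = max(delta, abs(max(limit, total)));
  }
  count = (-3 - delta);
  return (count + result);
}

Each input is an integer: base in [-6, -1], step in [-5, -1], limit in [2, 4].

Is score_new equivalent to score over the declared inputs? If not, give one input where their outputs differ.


This is a faithful refactor — local variable names differ, but the computed results match everywhere.
Tracing base=-4, step=-5, limit=3: score: total becomes 3; next count becomes 120; next ((limit - count) == (limit * -5)) evaluates to false; next result becomes 1; next at turn=3:; next result becomes 6001; next at pos=0:; next result becomes 5998; next at pos=1:; next result becomes 5995; next at turn=4:; next result becomes 11995; next at pos=0:; next result becomes 11992; next at pos=1:; next result becomes 11989; next at turn=5:; next result becomes 17989; next at pos=0:; next result becomes 17986; next at pos=1:; next result becomes 17983; next at turn=6:; next result becomes 23983; next at pos=0:; next result becomes 23980; next at pos=1:; next result becomes 23977; next at turn=7:; next result becomes 29977; next at pos=0:; next result becomes 29974; next at pos=1:; next result becomes 29971; next delta becomes 0; next at turn=1:; next delta becomes 3; next at turn=2:; next delta becomes 3; next at turn=3:; next delta becomes 3; next at turn=4:; next delta becomes 3; next at turn=5:; next delta becomes 3; next at turn=6:; next delta becomes 3; next count becomes -6; next final value 29965 | score_new: total becomes 3; next count becomes 120; next ((limit - count) == (limit * -5)) evaluates to false; next result becomes 1; next at turn=3:; next result becomes 6001; next at idx=0:; next result becomes 5998; next at idx=1:; next result becomes 5995; next at turn=4:; next result becomes 11995; next at idx=0:; next result becomes 11992; next at idx=1:; next result becomes 11989; next at turn=5:; next result becomes 17989; next at idx=0:; next result becomes 17986; next at idx=1:; next result becomes 17983; next at turn=6:; next result becomes 23983; next at idx=0:; next result becomes 23980; next at idx=1:; next result becomes 23977; next at turn=7:; next result becomes 29977; next at idx=0:; next result becomes 29974; next at idx=1:; next result becomes 29971; next delta becomes 0; next at turn=1:; next delta becomes 3; next at turn=2:; next delta becomes 3; next at turn=3:; next delta becomes 3; next at turn=4:; next delta becomes 3; next at turn=5:; next delta becomes 3; next at turn=6:; next delta becomes 3; next count becomes -6; next final value 29965 — matching result 29965.
Checked all 90 inputs in the declared domain: the outputs agree on every one.
verdict: equivalent


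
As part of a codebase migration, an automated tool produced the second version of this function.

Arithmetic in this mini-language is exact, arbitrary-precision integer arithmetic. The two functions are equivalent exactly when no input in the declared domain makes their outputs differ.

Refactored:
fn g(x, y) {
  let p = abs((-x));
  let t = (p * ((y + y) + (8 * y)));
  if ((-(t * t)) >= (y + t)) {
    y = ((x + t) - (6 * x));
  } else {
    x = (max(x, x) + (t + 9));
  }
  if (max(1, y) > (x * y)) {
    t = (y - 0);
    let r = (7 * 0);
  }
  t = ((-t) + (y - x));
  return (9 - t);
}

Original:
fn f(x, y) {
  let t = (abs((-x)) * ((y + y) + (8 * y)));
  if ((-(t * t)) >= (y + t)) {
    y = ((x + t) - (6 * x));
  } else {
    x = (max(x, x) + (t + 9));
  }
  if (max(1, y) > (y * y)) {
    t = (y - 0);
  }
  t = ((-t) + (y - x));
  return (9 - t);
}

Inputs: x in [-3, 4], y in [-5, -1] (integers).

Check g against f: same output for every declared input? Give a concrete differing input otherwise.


Evaluate both at x=1, y=-1.
f: t becomes -10; next ((-(t * t)) >= (y + t)) evaluates to false; next x becomes 0; next (max(1, y) > (y * y)) evaluates to false; next t becomes 9; next final value 0
g: p becomes 1; next t becomes -10; next ((-(t * t)) >= (y + t)) evaluates to false; next x becomes 0; next (max(1, y) > (x * y)) evaluates to true; next t becomes -1; next r becomes 0; next t becomes 0; next final value 9
0 against 9: the behavior changed.
verdict: not equivalent; witness: x=1, y=-1


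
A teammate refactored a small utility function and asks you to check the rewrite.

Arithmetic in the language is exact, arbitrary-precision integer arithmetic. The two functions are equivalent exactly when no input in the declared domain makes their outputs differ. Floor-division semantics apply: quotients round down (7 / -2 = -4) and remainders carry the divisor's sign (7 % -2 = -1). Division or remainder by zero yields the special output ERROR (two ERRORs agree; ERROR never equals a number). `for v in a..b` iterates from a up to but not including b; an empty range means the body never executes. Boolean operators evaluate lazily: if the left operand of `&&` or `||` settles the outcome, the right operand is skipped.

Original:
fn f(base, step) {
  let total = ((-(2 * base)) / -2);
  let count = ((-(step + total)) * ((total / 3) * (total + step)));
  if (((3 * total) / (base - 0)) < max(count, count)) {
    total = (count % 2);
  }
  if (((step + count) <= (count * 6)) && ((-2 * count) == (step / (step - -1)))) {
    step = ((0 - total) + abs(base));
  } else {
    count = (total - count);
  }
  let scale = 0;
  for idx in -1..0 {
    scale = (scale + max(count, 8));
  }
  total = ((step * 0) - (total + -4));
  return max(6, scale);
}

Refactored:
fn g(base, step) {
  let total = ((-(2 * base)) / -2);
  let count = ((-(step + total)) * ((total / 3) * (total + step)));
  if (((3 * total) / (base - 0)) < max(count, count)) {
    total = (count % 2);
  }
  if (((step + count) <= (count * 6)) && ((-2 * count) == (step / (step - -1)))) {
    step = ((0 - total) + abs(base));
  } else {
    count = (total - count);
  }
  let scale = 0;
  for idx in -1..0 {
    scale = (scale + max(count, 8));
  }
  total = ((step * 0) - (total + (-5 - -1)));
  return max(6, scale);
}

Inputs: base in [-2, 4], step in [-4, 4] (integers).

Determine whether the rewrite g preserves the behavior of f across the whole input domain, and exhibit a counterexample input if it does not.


Although arithmetic usage differs, constant usage differs, 63/63 inputs agree.
verdict: equivalent


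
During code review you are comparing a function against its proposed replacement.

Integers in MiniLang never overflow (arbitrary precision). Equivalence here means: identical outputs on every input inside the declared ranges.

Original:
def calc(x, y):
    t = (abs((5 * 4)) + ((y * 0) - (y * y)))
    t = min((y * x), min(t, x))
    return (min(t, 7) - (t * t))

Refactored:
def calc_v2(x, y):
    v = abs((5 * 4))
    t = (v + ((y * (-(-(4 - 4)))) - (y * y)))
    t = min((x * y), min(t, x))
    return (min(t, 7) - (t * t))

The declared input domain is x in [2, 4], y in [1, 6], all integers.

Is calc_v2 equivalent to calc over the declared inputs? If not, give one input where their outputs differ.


Reading the diff, among the changes: statement counts differ, and constant usage differs, and local variable names differ, and arithmetic usage differs.
One worked example (x=3, y=1) — calc: t becomes 19; next t becomes 3; next final value -6; calc_v2: v becomes 20; next t becomes 19; next t becomes 3; next final value -6; agreement on -6.
An exhaustive pass over the 18 declared inputs shows identical outputs.
verdict: equivalent


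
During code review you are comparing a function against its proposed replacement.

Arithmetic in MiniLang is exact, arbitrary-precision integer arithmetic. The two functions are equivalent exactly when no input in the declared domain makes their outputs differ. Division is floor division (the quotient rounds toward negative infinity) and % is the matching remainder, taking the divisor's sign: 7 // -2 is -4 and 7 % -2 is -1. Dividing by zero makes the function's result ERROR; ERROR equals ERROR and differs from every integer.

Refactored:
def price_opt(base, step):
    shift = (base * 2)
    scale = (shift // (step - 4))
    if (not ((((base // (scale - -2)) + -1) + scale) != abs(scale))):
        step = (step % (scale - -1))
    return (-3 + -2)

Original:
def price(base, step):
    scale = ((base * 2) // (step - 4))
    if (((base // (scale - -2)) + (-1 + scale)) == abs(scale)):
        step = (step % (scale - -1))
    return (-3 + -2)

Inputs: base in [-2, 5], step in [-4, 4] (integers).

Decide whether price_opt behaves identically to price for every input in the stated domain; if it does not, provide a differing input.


Comparing the listings, the differences include: comparison usage differs; statement counts differ; local variable names differ; boolean connective usage differs.
As a probe, take base=-1, step=4: price runs hits division by zero so the output is ERROR; price_opt runs shift becomes -2; next hits division by zero so the output is ERROR; both end at ERROR.
Sweeping the whole domain (72 inputs) finds no disagreement.
verdict: equivalent


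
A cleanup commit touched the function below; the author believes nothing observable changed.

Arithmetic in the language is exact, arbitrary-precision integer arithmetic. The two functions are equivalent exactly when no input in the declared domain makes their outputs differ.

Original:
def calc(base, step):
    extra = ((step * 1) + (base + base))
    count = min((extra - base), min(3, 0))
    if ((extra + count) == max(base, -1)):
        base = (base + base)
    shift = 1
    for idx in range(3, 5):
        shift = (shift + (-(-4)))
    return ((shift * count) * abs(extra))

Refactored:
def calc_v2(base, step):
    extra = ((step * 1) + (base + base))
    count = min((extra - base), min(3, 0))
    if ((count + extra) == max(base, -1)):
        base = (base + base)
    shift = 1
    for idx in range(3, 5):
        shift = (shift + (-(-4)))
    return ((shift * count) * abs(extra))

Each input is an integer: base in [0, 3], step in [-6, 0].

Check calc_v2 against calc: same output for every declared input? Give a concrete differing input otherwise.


Side by side, the visible changes include: same computation, different form.
One worked example (base=0, step=-6) — calc: extra=-6, then count=-6, then ((extra + count) == max(base, -1)) is false, then shift=1, then (idx=3), then shift=5, then (idx=4), then shift=9, then returns -324; calc_v2: extra=-6, then count=-6, then ((count + extra) == max(base, -1)) is false, then shift=1, then (idx=3), then shift=5, then (idx=4), then shift=9, then returns -324; agreement on -324.
Checked all 28 inputs in the declared domain: the outputs agree on every one.
verdict: equivalent


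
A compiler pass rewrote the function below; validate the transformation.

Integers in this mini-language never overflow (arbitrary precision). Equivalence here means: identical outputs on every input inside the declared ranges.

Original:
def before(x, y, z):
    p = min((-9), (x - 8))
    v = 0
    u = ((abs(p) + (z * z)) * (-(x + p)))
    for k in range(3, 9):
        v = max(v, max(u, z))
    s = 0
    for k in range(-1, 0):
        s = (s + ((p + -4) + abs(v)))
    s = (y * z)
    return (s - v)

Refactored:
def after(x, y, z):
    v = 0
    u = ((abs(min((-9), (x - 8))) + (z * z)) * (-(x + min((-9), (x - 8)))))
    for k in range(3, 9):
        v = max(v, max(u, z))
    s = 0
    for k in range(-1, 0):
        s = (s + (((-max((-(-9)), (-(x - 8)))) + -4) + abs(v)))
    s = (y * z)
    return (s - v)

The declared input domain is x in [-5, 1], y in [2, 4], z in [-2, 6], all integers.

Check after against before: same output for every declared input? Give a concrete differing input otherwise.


Side by side, the visible changes include: constant usage differs, arithmetic usage differs, min/max/abs usage differs, local variable names differ, statement counts differ.
One worked example (x=-3, y=4, z=5) — before: p = -11; v = 0; u = 504; [k=3]; v = 504; [k=4]; v = 504; [k=5]; v = 504; [k=6]; v = 504; [k=7]; v = 504; [k=8]; v = 504; s = 0; [k=-1]; s = 489; s = 20; return -484; after: v = 0; u = 504; [k=3]; v = 504; [k=4]; v = 504; [k=5]; v = 504; [k=6]; v = 504; [k=7]; v = 504; [k=8]; v = 504; s = 0; [k=-1]; s = 489; s = 20; return -484; agreement on -484.
Sweeping the whole domain (189 inputs) finds no disagreement.
verdict: equivalent


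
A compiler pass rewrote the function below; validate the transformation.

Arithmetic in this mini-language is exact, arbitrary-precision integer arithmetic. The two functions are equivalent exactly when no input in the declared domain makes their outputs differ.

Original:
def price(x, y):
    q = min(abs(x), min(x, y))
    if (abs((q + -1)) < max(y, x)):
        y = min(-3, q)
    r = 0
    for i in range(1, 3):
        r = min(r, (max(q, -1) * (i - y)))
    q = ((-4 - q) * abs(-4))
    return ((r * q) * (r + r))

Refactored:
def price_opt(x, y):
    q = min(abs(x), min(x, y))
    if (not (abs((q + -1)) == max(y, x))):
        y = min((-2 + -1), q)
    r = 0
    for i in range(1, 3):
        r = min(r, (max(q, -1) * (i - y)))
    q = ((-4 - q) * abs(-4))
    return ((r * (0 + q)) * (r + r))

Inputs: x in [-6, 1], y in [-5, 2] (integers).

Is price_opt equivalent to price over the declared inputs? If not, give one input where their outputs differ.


On input x=-6, y=-5, price returns 784 while price_opt returns 1024.
verdict: not equivalent; witness: x=-6, y=-5


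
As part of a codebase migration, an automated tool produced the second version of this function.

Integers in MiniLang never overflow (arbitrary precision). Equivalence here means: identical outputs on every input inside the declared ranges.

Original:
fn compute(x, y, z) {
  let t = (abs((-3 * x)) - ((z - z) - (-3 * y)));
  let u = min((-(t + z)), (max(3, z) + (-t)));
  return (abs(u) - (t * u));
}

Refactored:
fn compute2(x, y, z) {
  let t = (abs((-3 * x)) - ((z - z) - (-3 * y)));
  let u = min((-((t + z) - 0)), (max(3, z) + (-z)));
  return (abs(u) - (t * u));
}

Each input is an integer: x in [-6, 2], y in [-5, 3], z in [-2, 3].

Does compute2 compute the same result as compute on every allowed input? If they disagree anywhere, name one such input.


On input x=-1, y=3, z=-2, compute returns 56 while compute2 returns 35.
verdict: not equivalent; witness: x=-1, y=3, z=-2


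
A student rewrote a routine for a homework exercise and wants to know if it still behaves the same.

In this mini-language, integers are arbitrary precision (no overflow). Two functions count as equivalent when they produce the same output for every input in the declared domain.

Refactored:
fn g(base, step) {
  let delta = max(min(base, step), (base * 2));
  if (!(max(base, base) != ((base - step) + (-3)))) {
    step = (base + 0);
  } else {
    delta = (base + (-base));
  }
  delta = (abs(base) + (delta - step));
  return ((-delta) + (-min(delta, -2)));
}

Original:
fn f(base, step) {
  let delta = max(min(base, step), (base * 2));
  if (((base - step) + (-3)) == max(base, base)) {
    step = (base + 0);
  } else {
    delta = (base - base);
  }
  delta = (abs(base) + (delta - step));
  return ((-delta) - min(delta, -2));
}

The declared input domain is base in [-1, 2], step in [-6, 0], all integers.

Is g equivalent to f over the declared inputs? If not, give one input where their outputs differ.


The two versions differ — the changes include boolean connective usage differs, plus arithmetic usage differs, plus comparison usage differs.
As a probe, take base=2, step=-1: f runs delta becomes 4; next (((base - step) + (-3)) == max(base, base)) evaluates to false; next delta becomes 0; next delta becomes 3; next final value -1; g runs delta becomes 4; next (!(max(base, base) != ((base - step) + (-3)))) evaluates to false; next delta becomes 0; next delta becomes 3; next final value -1; both end at -1.
An exhaustive pass over the 28 declared inputs shows identical outputs.
verdict: equivalent


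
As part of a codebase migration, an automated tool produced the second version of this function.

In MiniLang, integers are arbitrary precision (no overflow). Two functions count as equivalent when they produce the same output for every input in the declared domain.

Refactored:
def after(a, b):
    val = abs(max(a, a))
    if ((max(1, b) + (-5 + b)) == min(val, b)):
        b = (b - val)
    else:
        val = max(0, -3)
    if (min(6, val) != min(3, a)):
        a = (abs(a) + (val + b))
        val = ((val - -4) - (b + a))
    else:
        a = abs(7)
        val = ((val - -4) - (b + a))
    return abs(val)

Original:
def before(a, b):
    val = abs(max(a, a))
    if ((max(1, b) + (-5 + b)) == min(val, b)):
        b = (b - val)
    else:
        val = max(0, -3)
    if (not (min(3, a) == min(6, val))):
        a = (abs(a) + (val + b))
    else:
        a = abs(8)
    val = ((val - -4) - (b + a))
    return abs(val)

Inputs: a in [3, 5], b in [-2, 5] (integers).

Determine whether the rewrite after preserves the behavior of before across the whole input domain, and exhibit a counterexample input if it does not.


Not equivalent: a=3, b=4 separates them (2 vs 1).
before: val := 3 | ((max(1, b) + (-5 + b)) == min(val, b)): true | b := 1 | (not (min(3, a) == min(6, val))): false | a := 8 | val := -2 | result 2
after: val := 3 | ((max(1, b) + (-5 + b)) == min(val, b)): true | b := 1 | (min(6, val) != min(3, a)): false | a := 7 | val := -1 | result 1
verdict: not equivalent; witness: a=3, b=4


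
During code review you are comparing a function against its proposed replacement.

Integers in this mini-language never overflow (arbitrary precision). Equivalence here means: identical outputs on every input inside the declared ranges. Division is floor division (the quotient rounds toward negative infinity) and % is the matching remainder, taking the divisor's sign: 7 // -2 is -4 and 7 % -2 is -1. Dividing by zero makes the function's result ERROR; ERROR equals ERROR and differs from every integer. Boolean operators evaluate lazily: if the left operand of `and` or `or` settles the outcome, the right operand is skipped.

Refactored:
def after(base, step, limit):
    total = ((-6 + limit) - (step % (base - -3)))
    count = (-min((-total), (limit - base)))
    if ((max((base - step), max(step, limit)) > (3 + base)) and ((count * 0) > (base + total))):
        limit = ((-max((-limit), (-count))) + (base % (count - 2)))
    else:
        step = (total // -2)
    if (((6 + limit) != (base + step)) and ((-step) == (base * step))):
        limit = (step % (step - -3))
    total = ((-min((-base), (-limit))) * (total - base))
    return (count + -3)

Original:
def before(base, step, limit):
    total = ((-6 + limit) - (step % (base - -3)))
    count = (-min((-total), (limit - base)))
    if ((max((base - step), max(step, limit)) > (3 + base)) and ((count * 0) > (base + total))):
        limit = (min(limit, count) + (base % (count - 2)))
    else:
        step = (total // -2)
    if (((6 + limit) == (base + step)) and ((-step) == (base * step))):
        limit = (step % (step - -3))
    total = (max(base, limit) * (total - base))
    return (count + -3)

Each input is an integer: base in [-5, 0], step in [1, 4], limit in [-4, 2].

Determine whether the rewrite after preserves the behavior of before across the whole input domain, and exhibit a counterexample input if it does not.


The suspicious edit (`((6 + limit) == (base + step))` became `((6 + limit) != (base + step))`) never changes the result for any input inside the declared domain.
As a probe, take base=-3, step=4, limit=-2: before runs a zero divisor aborts: ERROR; after runs a zero divisor aborts: ERROR; both end at ERROR.
Checked all 168 inputs in the declared domain: the outputs agree on every one.
verdict: equivalent


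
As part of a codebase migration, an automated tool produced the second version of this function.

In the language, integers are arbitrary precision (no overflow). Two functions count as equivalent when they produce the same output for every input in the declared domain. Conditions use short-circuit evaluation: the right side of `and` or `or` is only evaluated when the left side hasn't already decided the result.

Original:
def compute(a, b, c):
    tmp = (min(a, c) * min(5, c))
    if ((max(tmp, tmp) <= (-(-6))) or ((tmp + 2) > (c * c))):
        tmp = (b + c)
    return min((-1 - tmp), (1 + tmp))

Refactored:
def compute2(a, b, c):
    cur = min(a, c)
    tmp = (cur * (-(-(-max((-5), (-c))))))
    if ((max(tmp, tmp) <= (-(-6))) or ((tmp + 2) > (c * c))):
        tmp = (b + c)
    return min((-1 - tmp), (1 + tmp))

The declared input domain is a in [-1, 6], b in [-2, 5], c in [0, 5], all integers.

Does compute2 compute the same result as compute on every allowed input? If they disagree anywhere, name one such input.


Comparing the listings, the differences include: min/max/abs usage differs, statement counts differ, local variable names differ.
As a probe, take a=1, b=2, c=0: compute runs tmp := 0 | ((max(tmp, tmp) <= (-(-6))) or ((tmp + 2) > (c * c))): true | tmp := 2 | result -3; compute2 runs cur := 0 | tmp := 0 | ((max(tmp, tmp) <= (-(-6))) or ((tmp + 2) > (c * c))): true | tmp := 2 | result -3; both end at -3.
An exhaustive pass over the 384 declared inputs shows identical outputs.
verdict: equivalent


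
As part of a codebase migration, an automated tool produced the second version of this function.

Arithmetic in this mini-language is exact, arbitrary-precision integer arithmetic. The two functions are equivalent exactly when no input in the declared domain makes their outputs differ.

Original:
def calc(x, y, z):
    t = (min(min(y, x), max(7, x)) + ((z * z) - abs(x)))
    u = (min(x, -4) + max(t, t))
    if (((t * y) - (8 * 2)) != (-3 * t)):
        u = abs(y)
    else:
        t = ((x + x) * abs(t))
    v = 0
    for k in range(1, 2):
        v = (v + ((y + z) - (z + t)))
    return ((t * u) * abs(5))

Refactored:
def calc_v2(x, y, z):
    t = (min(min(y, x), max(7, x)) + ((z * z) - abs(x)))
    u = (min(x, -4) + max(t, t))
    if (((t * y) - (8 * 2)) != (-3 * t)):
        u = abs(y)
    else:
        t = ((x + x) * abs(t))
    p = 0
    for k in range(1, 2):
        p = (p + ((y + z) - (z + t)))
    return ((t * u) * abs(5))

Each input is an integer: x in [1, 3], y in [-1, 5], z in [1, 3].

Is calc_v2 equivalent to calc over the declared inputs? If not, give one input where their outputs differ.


Equivalent — the differences include local variable names differ, yet no declared input distinguishes the two.
One worked example (x=1, y=3, z=1) — calc: t becomes 1; next u becomes -3; next (((t * y) - (8 * 2)) != (-3 * t)) evaluates to true; next u becomes 3; next v becomes 0; next at k=1:; next v becomes 2; next final value 15; calc_v2: t becomes 1; next u becomes -3; next (((t * y) - (8 * 2)) != (-3 * t)) evaluates to true; next u becomes 3; next p becomes 0; next at k=1:; next p becomes 2; next final value 15; agreement on 15.
Checked all 63 inputs in the declared domain: the outputs agree on every one.
verdict: equivalent
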